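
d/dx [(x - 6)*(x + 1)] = 2*x - 5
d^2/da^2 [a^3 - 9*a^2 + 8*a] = 6*a - 18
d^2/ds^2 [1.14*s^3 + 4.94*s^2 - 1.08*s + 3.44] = 6.84*s + 9.88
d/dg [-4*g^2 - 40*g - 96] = -8*g - 40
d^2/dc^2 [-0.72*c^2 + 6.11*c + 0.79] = -1.44000000000000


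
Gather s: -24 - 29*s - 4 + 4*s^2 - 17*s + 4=4*s^2 - 46*s - 24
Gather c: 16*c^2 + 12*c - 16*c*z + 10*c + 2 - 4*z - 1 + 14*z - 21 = 16*c^2 + c*(22 - 16*z) + 10*z - 20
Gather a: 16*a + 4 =16*a + 4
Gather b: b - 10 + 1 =b - 9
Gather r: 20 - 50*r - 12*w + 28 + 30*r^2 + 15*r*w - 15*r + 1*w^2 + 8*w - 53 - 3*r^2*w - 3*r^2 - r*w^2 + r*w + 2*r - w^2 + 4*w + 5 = r^2*(27 - 3*w) + r*(-w^2 + 16*w - 63)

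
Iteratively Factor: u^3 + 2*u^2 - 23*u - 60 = (u + 3)*(u^2 - u - 20) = (u + 3)*(u + 4)*(u - 5)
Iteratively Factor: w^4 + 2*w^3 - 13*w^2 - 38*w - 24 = (w + 2)*(w^3 - 13*w - 12) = (w + 2)*(w + 3)*(w^2 - 3*w - 4) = (w - 4)*(w + 2)*(w + 3)*(w + 1)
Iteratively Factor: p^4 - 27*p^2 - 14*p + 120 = (p + 4)*(p^3 - 4*p^2 - 11*p + 30) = (p + 3)*(p + 4)*(p^2 - 7*p + 10) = (p - 5)*(p + 3)*(p + 4)*(p - 2)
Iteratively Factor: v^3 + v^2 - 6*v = (v)*(v^2 + v - 6) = v*(v + 3)*(v - 2)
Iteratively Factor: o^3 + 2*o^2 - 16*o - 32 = (o + 2)*(o^2 - 16) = (o - 4)*(o + 2)*(o + 4)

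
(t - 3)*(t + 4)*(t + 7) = t^3 + 8*t^2 - 5*t - 84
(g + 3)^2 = g^2 + 6*g + 9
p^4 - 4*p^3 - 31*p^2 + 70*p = p*(p - 7)*(p - 2)*(p + 5)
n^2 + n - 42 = (n - 6)*(n + 7)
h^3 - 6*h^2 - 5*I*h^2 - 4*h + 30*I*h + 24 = (h - 6)*(h - 4*I)*(h - I)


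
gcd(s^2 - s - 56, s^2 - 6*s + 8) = 1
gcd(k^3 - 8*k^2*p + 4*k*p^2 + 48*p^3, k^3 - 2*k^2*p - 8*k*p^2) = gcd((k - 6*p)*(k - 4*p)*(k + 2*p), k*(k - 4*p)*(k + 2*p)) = -k^2 + 2*k*p + 8*p^2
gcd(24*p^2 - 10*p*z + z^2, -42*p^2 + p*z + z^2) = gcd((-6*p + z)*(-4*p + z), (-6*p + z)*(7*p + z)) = -6*p + z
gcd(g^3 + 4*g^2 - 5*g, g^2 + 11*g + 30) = g + 5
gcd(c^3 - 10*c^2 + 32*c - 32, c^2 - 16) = c - 4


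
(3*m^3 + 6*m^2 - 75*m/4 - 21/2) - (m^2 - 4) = 3*m^3 + 5*m^2 - 75*m/4 - 13/2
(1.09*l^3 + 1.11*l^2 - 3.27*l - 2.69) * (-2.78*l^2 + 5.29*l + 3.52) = -3.0302*l^5 + 2.6803*l^4 + 18.7993*l^3 - 5.9129*l^2 - 25.7405*l - 9.4688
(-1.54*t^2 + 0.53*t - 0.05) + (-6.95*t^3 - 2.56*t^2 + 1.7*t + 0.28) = -6.95*t^3 - 4.1*t^2 + 2.23*t + 0.23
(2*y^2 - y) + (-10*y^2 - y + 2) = -8*y^2 - 2*y + 2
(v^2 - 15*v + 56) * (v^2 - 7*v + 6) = v^4 - 22*v^3 + 167*v^2 - 482*v + 336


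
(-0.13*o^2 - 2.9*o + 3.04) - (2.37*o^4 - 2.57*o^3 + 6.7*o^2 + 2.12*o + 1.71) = -2.37*o^4 + 2.57*o^3 - 6.83*o^2 - 5.02*o + 1.33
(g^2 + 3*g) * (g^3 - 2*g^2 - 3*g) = g^5 + g^4 - 9*g^3 - 9*g^2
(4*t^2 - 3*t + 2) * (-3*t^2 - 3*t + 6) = -12*t^4 - 3*t^3 + 27*t^2 - 24*t + 12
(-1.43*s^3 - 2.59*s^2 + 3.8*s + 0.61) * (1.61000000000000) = -2.3023*s^3 - 4.1699*s^2 + 6.118*s + 0.9821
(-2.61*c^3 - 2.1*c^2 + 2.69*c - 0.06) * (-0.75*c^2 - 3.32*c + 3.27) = 1.9575*c^5 + 10.2402*c^4 - 3.5802*c^3 - 15.7528*c^2 + 8.9955*c - 0.1962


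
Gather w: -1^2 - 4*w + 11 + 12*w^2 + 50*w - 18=12*w^2 + 46*w - 8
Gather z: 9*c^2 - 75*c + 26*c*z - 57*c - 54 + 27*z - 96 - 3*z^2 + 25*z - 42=9*c^2 - 132*c - 3*z^2 + z*(26*c + 52) - 192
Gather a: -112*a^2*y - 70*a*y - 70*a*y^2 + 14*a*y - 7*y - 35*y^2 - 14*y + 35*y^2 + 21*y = -112*a^2*y + a*(-70*y^2 - 56*y)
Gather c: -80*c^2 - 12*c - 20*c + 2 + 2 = -80*c^2 - 32*c + 4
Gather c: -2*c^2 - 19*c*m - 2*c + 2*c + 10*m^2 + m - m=-2*c^2 - 19*c*m + 10*m^2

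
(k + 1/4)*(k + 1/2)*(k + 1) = k^3 + 7*k^2/4 + 7*k/8 + 1/8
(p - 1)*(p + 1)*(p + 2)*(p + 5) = p^4 + 7*p^3 + 9*p^2 - 7*p - 10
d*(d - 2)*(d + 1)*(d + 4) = d^4 + 3*d^3 - 6*d^2 - 8*d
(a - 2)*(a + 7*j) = a^2 + 7*a*j - 2*a - 14*j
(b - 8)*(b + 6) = b^2 - 2*b - 48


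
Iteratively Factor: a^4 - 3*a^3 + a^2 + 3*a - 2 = (a - 1)*(a^3 - 2*a^2 - a + 2) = (a - 1)*(a + 1)*(a^2 - 3*a + 2) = (a - 1)^2*(a + 1)*(a - 2)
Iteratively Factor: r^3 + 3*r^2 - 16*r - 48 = (r + 3)*(r^2 - 16) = (r + 3)*(r + 4)*(r - 4)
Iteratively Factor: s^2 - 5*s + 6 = (s - 3)*(s - 2)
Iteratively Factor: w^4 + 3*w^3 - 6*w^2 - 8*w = (w + 1)*(w^3 + 2*w^2 - 8*w) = (w - 2)*(w + 1)*(w^2 + 4*w) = w*(w - 2)*(w + 1)*(w + 4)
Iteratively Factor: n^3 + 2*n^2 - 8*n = (n)*(n^2 + 2*n - 8) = n*(n + 4)*(n - 2)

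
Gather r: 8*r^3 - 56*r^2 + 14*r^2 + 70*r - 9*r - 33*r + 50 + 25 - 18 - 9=8*r^3 - 42*r^2 + 28*r + 48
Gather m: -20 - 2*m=-2*m - 20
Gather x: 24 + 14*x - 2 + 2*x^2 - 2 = 2*x^2 + 14*x + 20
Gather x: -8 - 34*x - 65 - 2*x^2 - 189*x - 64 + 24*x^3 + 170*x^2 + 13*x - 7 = 24*x^3 + 168*x^2 - 210*x - 144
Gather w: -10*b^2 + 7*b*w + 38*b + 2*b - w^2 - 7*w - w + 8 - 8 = -10*b^2 + 40*b - w^2 + w*(7*b - 8)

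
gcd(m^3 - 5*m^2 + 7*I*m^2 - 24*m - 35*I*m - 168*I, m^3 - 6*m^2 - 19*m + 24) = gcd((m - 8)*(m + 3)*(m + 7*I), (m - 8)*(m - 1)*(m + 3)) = m^2 - 5*m - 24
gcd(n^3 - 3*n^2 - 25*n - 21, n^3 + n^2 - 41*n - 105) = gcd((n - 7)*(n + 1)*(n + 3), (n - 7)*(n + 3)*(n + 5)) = n^2 - 4*n - 21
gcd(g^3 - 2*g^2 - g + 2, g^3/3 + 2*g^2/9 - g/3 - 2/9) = g^2 - 1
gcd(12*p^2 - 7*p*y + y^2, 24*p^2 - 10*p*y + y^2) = -4*p + y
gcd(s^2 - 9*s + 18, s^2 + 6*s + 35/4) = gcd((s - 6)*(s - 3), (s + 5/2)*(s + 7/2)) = 1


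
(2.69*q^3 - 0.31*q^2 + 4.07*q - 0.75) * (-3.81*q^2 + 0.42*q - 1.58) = -10.2489*q^5 + 2.3109*q^4 - 19.8871*q^3 + 5.0567*q^2 - 6.7456*q + 1.185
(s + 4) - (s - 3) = 7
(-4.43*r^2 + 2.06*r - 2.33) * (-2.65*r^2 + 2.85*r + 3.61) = 11.7395*r^4 - 18.0845*r^3 - 3.9468*r^2 + 0.7961*r - 8.4113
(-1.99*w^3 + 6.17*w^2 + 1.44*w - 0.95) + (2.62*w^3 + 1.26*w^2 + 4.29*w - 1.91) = 0.63*w^3 + 7.43*w^2 + 5.73*w - 2.86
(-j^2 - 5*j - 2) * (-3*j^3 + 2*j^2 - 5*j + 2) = 3*j^5 + 13*j^4 + j^3 + 19*j^2 - 4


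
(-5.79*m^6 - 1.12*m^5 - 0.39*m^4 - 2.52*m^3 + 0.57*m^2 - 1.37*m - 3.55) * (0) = 0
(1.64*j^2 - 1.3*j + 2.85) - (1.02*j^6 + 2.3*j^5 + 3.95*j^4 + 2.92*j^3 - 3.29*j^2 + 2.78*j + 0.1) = -1.02*j^6 - 2.3*j^5 - 3.95*j^4 - 2.92*j^3 + 4.93*j^2 - 4.08*j + 2.75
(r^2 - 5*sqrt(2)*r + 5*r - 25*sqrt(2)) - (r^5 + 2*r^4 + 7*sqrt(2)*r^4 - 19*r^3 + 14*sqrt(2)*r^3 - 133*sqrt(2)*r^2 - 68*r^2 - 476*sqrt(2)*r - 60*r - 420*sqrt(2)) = -r^5 - 7*sqrt(2)*r^4 - 2*r^4 - 14*sqrt(2)*r^3 + 19*r^3 + 69*r^2 + 133*sqrt(2)*r^2 + 65*r + 471*sqrt(2)*r + 395*sqrt(2)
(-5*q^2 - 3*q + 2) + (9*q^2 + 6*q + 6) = 4*q^2 + 3*q + 8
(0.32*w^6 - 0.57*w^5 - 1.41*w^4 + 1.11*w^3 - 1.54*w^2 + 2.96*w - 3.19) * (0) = 0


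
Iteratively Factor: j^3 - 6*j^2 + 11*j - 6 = (j - 1)*(j^2 - 5*j + 6) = (j - 3)*(j - 1)*(j - 2)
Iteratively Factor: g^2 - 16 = (g - 4)*(g + 4)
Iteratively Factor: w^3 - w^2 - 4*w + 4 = (w + 2)*(w^2 - 3*w + 2) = (w - 2)*(w + 2)*(w - 1)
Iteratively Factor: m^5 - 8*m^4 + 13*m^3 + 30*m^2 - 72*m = (m + 2)*(m^4 - 10*m^3 + 33*m^2 - 36*m) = m*(m + 2)*(m^3 - 10*m^2 + 33*m - 36) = m*(m - 3)*(m + 2)*(m^2 - 7*m + 12) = m*(m - 4)*(m - 3)*(m + 2)*(m - 3)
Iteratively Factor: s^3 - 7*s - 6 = (s - 3)*(s^2 + 3*s + 2) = (s - 3)*(s + 2)*(s + 1)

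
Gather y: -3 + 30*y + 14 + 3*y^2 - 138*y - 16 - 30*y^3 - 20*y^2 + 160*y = -30*y^3 - 17*y^2 + 52*y - 5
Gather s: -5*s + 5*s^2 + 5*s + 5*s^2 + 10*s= 10*s^2 + 10*s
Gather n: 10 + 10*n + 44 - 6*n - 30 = 4*n + 24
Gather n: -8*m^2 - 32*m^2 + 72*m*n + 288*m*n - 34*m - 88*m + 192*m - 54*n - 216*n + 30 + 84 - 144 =-40*m^2 + 70*m + n*(360*m - 270) - 30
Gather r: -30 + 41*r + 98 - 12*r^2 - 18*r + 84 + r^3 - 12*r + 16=r^3 - 12*r^2 + 11*r + 168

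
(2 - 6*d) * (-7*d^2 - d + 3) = 42*d^3 - 8*d^2 - 20*d + 6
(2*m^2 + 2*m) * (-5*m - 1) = -10*m^3 - 12*m^2 - 2*m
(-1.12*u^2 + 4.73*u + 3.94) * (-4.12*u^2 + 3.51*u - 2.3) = 4.6144*u^4 - 23.4188*u^3 + 2.9455*u^2 + 2.9504*u - 9.062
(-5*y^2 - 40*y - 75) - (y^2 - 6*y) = -6*y^2 - 34*y - 75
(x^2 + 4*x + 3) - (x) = x^2 + 3*x + 3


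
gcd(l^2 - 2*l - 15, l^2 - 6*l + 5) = l - 5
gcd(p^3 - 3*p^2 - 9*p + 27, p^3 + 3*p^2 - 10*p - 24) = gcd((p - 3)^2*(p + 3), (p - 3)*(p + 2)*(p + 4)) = p - 3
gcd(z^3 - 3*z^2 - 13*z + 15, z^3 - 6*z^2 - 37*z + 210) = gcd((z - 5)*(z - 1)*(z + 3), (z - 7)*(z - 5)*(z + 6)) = z - 5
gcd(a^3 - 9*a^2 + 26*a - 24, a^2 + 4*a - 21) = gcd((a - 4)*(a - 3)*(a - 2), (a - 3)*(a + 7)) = a - 3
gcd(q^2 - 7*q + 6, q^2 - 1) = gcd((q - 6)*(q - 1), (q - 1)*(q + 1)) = q - 1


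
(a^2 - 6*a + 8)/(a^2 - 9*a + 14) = (a - 4)/(a - 7)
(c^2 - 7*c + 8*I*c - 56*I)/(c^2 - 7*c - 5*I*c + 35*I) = (c + 8*I)/(c - 5*I)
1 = 1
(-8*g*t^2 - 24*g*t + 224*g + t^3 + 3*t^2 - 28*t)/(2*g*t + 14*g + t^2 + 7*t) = (-8*g*t + 32*g + t^2 - 4*t)/(2*g + t)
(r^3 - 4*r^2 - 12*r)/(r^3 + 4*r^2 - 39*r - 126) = r*(r + 2)/(r^2 + 10*r + 21)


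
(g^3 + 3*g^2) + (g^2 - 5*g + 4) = g^3 + 4*g^2 - 5*g + 4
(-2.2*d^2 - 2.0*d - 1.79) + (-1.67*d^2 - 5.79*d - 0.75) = -3.87*d^2 - 7.79*d - 2.54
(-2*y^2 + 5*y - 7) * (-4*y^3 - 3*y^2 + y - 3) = 8*y^5 - 14*y^4 + 11*y^3 + 32*y^2 - 22*y + 21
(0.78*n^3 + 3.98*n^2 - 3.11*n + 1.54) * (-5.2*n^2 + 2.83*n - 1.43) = -4.056*n^5 - 18.4886*n^4 + 26.32*n^3 - 22.5007*n^2 + 8.8055*n - 2.2022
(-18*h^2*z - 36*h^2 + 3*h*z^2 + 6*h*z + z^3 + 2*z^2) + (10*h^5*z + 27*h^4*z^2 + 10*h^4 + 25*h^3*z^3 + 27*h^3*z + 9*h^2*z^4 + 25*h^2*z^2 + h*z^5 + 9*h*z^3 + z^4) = 10*h^5*z + 27*h^4*z^2 + 10*h^4 + 25*h^3*z^3 + 27*h^3*z + 9*h^2*z^4 + 25*h^2*z^2 - 18*h^2*z - 36*h^2 + h*z^5 + 9*h*z^3 + 3*h*z^2 + 6*h*z + z^4 + z^3 + 2*z^2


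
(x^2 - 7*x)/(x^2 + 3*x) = (x - 7)/(x + 3)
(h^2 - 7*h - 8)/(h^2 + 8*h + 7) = (h - 8)/(h + 7)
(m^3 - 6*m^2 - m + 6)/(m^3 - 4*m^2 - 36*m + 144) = (m^2 - 1)/(m^2 + 2*m - 24)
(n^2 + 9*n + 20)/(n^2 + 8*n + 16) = (n + 5)/(n + 4)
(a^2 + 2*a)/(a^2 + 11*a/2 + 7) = 2*a/(2*a + 7)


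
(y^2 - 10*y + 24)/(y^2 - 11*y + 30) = (y - 4)/(y - 5)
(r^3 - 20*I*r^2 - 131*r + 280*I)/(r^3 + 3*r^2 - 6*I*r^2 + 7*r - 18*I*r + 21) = (r^2 - 13*I*r - 40)/(r^2 + r*(3 + I) + 3*I)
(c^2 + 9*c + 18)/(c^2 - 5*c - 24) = (c + 6)/(c - 8)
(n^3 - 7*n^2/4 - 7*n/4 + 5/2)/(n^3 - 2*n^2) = (4*n^2 + n - 5)/(4*n^2)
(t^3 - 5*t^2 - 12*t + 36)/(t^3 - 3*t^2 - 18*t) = (t - 2)/t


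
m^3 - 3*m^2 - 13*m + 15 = (m - 5)*(m - 1)*(m + 3)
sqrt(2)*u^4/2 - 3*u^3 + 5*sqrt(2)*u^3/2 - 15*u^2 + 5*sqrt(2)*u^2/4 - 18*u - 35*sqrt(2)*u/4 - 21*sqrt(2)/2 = (u + 3)*(u - 7*sqrt(2)/2)*(u + sqrt(2)/2)*(sqrt(2)*u/2 + sqrt(2))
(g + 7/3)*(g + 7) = g^2 + 28*g/3 + 49/3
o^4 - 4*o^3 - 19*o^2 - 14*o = o*(o - 7)*(o + 1)*(o + 2)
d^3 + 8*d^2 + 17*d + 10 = (d + 1)*(d + 2)*(d + 5)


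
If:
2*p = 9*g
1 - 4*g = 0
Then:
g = 1/4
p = 9/8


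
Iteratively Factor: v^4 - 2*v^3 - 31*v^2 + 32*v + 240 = (v + 4)*(v^3 - 6*v^2 - 7*v + 60) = (v - 4)*(v + 4)*(v^2 - 2*v - 15) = (v - 4)*(v + 3)*(v + 4)*(v - 5)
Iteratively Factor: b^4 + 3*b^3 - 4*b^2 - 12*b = (b + 2)*(b^3 + b^2 - 6*b) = (b - 2)*(b + 2)*(b^2 + 3*b) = b*(b - 2)*(b + 2)*(b + 3)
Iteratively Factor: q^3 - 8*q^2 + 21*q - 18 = (q - 3)*(q^2 - 5*q + 6) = (q - 3)^2*(q - 2)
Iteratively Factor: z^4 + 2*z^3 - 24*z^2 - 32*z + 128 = (z - 4)*(z^3 + 6*z^2 - 32) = (z - 4)*(z + 4)*(z^2 + 2*z - 8) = (z - 4)*(z + 4)^2*(z - 2)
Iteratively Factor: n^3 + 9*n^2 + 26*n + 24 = (n + 3)*(n^2 + 6*n + 8) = (n + 3)*(n + 4)*(n + 2)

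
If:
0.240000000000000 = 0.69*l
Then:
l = 0.35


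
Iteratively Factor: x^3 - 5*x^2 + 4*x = (x - 4)*(x^2 - x) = (x - 4)*(x - 1)*(x)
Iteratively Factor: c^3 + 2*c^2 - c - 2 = (c - 1)*(c^2 + 3*c + 2) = (c - 1)*(c + 2)*(c + 1)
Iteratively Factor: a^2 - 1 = (a - 1)*(a + 1)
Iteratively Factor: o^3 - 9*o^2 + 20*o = (o - 4)*(o^2 - 5*o) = o*(o - 4)*(o - 5)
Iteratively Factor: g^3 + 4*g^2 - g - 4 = (g + 4)*(g^2 - 1) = (g + 1)*(g + 4)*(g - 1)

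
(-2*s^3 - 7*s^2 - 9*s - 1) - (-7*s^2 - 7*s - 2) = -2*s^3 - 2*s + 1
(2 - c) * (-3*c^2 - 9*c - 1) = 3*c^3 + 3*c^2 - 17*c - 2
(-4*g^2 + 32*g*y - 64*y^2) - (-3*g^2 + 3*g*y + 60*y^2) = -g^2 + 29*g*y - 124*y^2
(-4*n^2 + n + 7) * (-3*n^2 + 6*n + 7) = 12*n^4 - 27*n^3 - 43*n^2 + 49*n + 49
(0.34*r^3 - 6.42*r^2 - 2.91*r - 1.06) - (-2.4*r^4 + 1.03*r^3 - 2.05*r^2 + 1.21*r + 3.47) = 2.4*r^4 - 0.69*r^3 - 4.37*r^2 - 4.12*r - 4.53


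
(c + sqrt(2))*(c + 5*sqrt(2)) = c^2 + 6*sqrt(2)*c + 10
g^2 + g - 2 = (g - 1)*(g + 2)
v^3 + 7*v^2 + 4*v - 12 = (v - 1)*(v + 2)*(v + 6)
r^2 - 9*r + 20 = (r - 5)*(r - 4)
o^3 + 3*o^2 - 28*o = o*(o - 4)*(o + 7)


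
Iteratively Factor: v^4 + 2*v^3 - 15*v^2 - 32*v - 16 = (v + 1)*(v^3 + v^2 - 16*v - 16) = (v + 1)*(v + 4)*(v^2 - 3*v - 4) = (v - 4)*(v + 1)*(v + 4)*(v + 1)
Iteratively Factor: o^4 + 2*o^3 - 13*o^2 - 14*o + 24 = (o - 3)*(o^3 + 5*o^2 + 2*o - 8) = (o - 3)*(o + 2)*(o^2 + 3*o - 4) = (o - 3)*(o - 1)*(o + 2)*(o + 4)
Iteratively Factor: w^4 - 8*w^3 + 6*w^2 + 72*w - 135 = (w - 3)*(w^3 - 5*w^2 - 9*w + 45) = (w - 5)*(w - 3)*(w^2 - 9) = (w - 5)*(w - 3)^2*(w + 3)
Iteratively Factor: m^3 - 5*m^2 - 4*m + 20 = (m - 5)*(m^2 - 4) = (m - 5)*(m - 2)*(m + 2)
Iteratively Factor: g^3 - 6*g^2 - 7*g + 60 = (g + 3)*(g^2 - 9*g + 20) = (g - 4)*(g + 3)*(g - 5)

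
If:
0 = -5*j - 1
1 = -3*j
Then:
No Solution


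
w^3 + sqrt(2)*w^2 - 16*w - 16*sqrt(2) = (w - 4)*(w + 4)*(w + sqrt(2))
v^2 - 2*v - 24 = (v - 6)*(v + 4)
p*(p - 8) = p^2 - 8*p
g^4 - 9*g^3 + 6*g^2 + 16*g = g*(g - 8)*(g - 2)*(g + 1)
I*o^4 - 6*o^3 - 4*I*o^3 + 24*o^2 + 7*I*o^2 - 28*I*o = o*(o - 4)*(o + 7*I)*(I*o + 1)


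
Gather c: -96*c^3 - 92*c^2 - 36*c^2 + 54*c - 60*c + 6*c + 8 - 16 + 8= -96*c^3 - 128*c^2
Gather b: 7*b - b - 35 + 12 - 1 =6*b - 24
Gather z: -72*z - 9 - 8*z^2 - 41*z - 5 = -8*z^2 - 113*z - 14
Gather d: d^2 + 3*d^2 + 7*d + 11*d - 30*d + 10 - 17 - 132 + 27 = 4*d^2 - 12*d - 112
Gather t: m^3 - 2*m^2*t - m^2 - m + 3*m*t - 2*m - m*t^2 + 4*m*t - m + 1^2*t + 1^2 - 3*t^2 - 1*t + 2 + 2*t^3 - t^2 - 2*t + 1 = m^3 - m^2 - 4*m + 2*t^3 + t^2*(-m - 4) + t*(-2*m^2 + 7*m - 2) + 4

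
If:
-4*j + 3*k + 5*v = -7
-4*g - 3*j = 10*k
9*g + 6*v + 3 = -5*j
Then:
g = -544*v/381 - 497/381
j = 174*v/127 + 222/127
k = 61*v/381 - 1/381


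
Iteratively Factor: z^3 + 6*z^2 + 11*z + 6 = (z + 2)*(z^2 + 4*z + 3) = (z + 1)*(z + 2)*(z + 3)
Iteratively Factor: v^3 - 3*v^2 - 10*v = (v + 2)*(v^2 - 5*v) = v*(v + 2)*(v - 5)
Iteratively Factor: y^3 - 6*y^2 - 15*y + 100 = (y - 5)*(y^2 - y - 20) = (y - 5)^2*(y + 4)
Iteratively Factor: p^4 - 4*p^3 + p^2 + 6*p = (p - 3)*(p^3 - p^2 - 2*p) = (p - 3)*(p + 1)*(p^2 - 2*p) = p*(p - 3)*(p + 1)*(p - 2)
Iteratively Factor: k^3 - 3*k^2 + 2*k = (k - 2)*(k^2 - k) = (k - 2)*(k - 1)*(k)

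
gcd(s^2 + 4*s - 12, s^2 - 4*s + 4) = s - 2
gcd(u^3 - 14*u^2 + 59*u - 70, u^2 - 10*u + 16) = u - 2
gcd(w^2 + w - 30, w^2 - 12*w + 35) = w - 5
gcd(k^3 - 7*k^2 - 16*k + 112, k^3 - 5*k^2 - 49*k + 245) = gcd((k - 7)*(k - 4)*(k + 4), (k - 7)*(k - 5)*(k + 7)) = k - 7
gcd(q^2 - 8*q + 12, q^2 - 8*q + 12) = q^2 - 8*q + 12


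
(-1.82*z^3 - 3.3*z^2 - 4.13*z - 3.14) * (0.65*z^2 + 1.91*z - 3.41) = -1.183*z^5 - 5.6212*z^4 - 2.7813*z^3 + 1.3237*z^2 + 8.0859*z + 10.7074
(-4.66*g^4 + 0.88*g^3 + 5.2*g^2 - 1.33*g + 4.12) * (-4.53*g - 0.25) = 21.1098*g^5 - 2.8214*g^4 - 23.776*g^3 + 4.7249*g^2 - 18.3311*g - 1.03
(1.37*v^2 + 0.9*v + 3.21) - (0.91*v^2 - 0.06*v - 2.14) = 0.46*v^2 + 0.96*v + 5.35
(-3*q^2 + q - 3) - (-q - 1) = -3*q^2 + 2*q - 2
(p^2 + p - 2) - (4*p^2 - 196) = -3*p^2 + p + 194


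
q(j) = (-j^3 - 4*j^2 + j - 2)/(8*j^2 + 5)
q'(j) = -16*j*(-j^3 - 4*j^2 + j - 2)/(8*j^2 + 5)^2 + (-3*j^2 - 8*j + 1)/(8*j^2 + 5) = (-8*j^4 - 23*j^2 - 8*j + 5)/(64*j^4 + 80*j^2 + 25)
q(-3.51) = -0.11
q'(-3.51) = -0.14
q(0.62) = -0.39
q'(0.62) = -0.15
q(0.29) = -0.37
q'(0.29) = 0.02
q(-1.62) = -0.38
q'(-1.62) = -0.14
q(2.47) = -0.72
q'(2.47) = -0.16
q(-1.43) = -0.41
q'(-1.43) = -0.14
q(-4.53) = 0.03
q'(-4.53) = -0.13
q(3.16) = -0.83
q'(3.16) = -0.15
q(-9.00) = 0.60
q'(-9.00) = -0.13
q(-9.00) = 0.60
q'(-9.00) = -0.13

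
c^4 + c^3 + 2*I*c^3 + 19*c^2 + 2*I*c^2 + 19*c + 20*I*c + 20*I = (c + 1)*(c - 4*I)*(c + I)*(c + 5*I)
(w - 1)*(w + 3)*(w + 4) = w^3 + 6*w^2 + 5*w - 12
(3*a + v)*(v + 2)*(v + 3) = 3*a*v^2 + 15*a*v + 18*a + v^3 + 5*v^2 + 6*v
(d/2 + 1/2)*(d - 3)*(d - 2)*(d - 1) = d^4/2 - 5*d^3/2 + 5*d^2/2 + 5*d/2 - 3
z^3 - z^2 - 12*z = z*(z - 4)*(z + 3)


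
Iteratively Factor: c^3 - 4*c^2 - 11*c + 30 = (c - 5)*(c^2 + c - 6) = (c - 5)*(c + 3)*(c - 2)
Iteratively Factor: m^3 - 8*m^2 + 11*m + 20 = (m - 5)*(m^2 - 3*m - 4) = (m - 5)*(m + 1)*(m - 4)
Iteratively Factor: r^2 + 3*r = (r)*(r + 3)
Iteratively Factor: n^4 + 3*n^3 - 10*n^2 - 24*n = (n + 4)*(n^3 - n^2 - 6*n) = (n - 3)*(n + 4)*(n^2 + 2*n) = n*(n - 3)*(n + 4)*(n + 2)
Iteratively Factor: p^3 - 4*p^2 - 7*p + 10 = (p - 5)*(p^2 + p - 2) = (p - 5)*(p - 1)*(p + 2)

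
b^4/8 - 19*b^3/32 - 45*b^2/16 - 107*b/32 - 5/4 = (b/4 + 1/4)*(b/2 + 1/2)*(b - 8)*(b + 5/4)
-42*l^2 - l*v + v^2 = (-7*l + v)*(6*l + v)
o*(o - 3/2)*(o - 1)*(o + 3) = o^4 + o^3/2 - 6*o^2 + 9*o/2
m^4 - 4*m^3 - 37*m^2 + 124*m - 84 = (m - 7)*(m - 2)*(m - 1)*(m + 6)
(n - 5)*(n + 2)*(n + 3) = n^3 - 19*n - 30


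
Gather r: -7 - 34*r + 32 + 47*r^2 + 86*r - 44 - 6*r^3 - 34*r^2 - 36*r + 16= -6*r^3 + 13*r^2 + 16*r - 3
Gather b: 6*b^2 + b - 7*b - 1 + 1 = 6*b^2 - 6*b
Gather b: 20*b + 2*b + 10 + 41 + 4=22*b + 55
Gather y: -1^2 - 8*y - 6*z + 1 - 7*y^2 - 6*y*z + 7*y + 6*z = -7*y^2 + y*(-6*z - 1)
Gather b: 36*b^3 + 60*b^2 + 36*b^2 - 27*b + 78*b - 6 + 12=36*b^3 + 96*b^2 + 51*b + 6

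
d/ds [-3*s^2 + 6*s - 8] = 6 - 6*s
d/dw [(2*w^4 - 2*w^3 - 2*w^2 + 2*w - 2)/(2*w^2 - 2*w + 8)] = (2*w^5 - 4*w^4 + 18*w^3 - 12*w^2 - 6*w + 3)/(w^4 - 2*w^3 + 9*w^2 - 8*w + 16)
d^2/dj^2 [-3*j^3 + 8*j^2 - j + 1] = 16 - 18*j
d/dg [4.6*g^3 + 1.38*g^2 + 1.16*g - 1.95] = 13.8*g^2 + 2.76*g + 1.16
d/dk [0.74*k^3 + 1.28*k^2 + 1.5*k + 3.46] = 2.22*k^2 + 2.56*k + 1.5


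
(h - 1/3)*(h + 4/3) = h^2 + h - 4/9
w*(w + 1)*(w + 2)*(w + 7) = w^4 + 10*w^3 + 23*w^2 + 14*w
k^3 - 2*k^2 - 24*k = k*(k - 6)*(k + 4)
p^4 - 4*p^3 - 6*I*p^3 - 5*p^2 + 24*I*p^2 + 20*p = p*(p - 4)*(p - 5*I)*(p - I)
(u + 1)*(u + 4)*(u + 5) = u^3 + 10*u^2 + 29*u + 20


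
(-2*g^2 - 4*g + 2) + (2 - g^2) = -3*g^2 - 4*g + 4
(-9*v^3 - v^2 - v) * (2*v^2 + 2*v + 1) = -18*v^5 - 20*v^4 - 13*v^3 - 3*v^2 - v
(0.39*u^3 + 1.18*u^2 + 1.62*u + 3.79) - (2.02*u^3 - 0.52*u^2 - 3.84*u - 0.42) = -1.63*u^3 + 1.7*u^2 + 5.46*u + 4.21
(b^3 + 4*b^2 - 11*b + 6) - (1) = b^3 + 4*b^2 - 11*b + 5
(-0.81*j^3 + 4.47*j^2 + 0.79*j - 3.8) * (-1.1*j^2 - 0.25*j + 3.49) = 0.891*j^5 - 4.7145*j^4 - 4.8134*j^3 + 19.5828*j^2 + 3.7071*j - 13.262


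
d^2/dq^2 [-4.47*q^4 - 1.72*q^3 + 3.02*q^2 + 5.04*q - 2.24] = -53.64*q^2 - 10.32*q + 6.04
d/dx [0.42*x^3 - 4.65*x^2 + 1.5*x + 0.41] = 1.26*x^2 - 9.3*x + 1.5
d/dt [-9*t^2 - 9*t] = -18*t - 9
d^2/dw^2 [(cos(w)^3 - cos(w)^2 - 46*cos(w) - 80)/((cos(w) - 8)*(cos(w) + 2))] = -cos(w)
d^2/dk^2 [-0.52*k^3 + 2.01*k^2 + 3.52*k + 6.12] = 4.02 - 3.12*k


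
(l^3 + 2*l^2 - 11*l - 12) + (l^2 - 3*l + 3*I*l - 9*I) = l^3 + 3*l^2 - 14*l + 3*I*l - 12 - 9*I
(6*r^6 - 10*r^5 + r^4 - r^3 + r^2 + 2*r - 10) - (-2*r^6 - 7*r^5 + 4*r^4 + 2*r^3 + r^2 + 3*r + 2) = 8*r^6 - 3*r^5 - 3*r^4 - 3*r^3 - r - 12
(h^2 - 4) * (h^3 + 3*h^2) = h^5 + 3*h^4 - 4*h^3 - 12*h^2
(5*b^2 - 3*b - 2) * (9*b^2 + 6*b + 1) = 45*b^4 + 3*b^3 - 31*b^2 - 15*b - 2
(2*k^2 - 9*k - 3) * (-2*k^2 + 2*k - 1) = -4*k^4 + 22*k^3 - 14*k^2 + 3*k + 3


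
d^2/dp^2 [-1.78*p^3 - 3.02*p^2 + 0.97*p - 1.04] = -10.68*p - 6.04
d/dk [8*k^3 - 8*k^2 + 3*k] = 24*k^2 - 16*k + 3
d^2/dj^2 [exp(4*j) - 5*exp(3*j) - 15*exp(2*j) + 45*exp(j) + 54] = (16*exp(3*j) - 45*exp(2*j) - 60*exp(j) + 45)*exp(j)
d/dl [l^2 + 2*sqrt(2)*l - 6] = 2*l + 2*sqrt(2)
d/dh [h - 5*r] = 1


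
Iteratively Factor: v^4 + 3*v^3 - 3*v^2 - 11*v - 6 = (v + 1)*(v^3 + 2*v^2 - 5*v - 6) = (v - 2)*(v + 1)*(v^2 + 4*v + 3) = (v - 2)*(v + 1)^2*(v + 3)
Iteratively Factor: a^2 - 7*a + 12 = (a - 3)*(a - 4)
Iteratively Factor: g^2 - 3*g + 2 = (g - 1)*(g - 2)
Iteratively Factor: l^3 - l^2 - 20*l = (l + 4)*(l^2 - 5*l) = (l - 5)*(l + 4)*(l)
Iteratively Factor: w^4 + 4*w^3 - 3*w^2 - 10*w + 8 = (w - 1)*(w^3 + 5*w^2 + 2*w - 8) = (w - 1)*(w + 4)*(w^2 + w - 2) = (w - 1)*(w + 2)*(w + 4)*(w - 1)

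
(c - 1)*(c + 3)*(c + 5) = c^3 + 7*c^2 + 7*c - 15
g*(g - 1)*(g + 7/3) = g^3 + 4*g^2/3 - 7*g/3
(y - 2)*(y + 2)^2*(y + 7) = y^4 + 9*y^3 + 10*y^2 - 36*y - 56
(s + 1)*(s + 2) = s^2 + 3*s + 2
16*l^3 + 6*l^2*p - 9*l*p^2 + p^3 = (-8*l + p)*(-2*l + p)*(l + p)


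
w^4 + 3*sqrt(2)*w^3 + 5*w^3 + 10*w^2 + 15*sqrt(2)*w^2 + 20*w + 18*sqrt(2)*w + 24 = (w + 2)*(w + 3)*(w + sqrt(2))*(w + 2*sqrt(2))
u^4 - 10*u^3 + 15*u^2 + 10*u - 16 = (u - 8)*(u - 2)*(u - 1)*(u + 1)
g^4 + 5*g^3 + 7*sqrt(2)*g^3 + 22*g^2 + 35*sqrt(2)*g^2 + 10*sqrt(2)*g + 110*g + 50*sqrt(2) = (g + 5)*(g + sqrt(2))^2*(g + 5*sqrt(2))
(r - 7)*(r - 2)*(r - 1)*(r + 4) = r^4 - 6*r^3 - 17*r^2 + 78*r - 56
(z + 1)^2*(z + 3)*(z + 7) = z^4 + 12*z^3 + 42*z^2 + 52*z + 21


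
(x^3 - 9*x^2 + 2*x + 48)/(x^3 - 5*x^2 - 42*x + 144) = (x + 2)/(x + 6)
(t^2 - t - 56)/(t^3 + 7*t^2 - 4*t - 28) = (t - 8)/(t^2 - 4)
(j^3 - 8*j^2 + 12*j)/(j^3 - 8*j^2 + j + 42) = j*(j^2 - 8*j + 12)/(j^3 - 8*j^2 + j + 42)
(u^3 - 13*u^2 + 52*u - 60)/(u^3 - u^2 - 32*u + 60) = (u - 6)/(u + 6)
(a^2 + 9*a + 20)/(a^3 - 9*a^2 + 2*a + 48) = (a^2 + 9*a + 20)/(a^3 - 9*a^2 + 2*a + 48)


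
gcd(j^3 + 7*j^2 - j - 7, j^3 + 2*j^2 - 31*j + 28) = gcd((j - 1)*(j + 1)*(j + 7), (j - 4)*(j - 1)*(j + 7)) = j^2 + 6*j - 7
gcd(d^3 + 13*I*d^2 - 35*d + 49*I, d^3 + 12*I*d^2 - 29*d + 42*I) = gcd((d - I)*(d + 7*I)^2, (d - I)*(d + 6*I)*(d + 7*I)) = d^2 + 6*I*d + 7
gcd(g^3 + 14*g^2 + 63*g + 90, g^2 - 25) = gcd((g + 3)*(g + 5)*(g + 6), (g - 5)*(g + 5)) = g + 5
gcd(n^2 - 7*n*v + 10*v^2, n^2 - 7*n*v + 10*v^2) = n^2 - 7*n*v + 10*v^2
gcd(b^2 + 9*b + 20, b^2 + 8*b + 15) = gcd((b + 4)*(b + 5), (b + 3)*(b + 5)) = b + 5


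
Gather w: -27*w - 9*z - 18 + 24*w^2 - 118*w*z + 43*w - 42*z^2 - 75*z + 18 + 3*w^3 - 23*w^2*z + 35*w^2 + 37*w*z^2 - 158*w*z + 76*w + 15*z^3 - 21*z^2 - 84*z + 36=3*w^3 + w^2*(59 - 23*z) + w*(37*z^2 - 276*z + 92) + 15*z^3 - 63*z^2 - 168*z + 36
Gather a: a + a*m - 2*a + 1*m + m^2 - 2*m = a*(m - 1) + m^2 - m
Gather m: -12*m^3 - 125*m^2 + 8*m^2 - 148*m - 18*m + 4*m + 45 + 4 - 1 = -12*m^3 - 117*m^2 - 162*m + 48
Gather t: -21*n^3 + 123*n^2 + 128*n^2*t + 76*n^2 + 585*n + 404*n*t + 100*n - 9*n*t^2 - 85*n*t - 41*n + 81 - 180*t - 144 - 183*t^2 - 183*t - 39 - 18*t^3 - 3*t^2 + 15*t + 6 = -21*n^3 + 199*n^2 + 644*n - 18*t^3 + t^2*(-9*n - 186) + t*(128*n^2 + 319*n - 348) - 96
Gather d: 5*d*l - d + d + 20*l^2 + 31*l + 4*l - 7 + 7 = 5*d*l + 20*l^2 + 35*l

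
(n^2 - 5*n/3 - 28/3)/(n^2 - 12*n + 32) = (n + 7/3)/(n - 8)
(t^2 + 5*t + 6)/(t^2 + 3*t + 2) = (t + 3)/(t + 1)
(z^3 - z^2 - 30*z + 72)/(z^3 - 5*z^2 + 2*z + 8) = (z^2 + 3*z - 18)/(z^2 - z - 2)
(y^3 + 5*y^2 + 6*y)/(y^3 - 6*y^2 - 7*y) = (y^2 + 5*y + 6)/(y^2 - 6*y - 7)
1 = 1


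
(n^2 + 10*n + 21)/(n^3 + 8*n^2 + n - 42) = 1/(n - 2)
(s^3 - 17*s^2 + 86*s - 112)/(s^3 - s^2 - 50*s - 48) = (s^2 - 9*s + 14)/(s^2 + 7*s + 6)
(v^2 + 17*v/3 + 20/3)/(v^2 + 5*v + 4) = (v + 5/3)/(v + 1)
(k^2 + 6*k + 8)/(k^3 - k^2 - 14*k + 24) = (k + 2)/(k^2 - 5*k + 6)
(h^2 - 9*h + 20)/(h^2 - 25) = (h - 4)/(h + 5)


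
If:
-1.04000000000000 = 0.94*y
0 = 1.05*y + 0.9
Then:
No Solution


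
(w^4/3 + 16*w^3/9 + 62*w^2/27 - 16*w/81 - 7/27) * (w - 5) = w^5/3 + w^4/9 - 178*w^3/27 - 946*w^2/81 + 59*w/81 + 35/27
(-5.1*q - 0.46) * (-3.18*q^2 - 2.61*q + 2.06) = 16.218*q^3 + 14.7738*q^2 - 9.3054*q - 0.9476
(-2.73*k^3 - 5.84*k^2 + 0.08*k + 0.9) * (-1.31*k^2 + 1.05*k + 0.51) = 3.5763*k^5 + 4.7839*k^4 - 7.6291*k^3 - 4.0734*k^2 + 0.9858*k + 0.459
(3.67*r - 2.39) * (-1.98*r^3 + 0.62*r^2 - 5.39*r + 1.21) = -7.2666*r^4 + 7.0076*r^3 - 21.2631*r^2 + 17.3228*r - 2.8919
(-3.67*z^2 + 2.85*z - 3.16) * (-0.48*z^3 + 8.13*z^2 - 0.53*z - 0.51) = 1.7616*z^5 - 31.2051*z^4 + 26.6324*z^3 - 25.3296*z^2 + 0.2213*z + 1.6116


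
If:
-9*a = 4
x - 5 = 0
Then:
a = -4/9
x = 5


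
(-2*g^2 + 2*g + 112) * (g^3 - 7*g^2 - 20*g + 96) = -2*g^5 + 16*g^4 + 138*g^3 - 1016*g^2 - 2048*g + 10752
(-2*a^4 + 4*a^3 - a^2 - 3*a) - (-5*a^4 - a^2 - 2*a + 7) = 3*a^4 + 4*a^3 - a - 7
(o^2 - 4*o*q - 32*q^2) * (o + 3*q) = o^3 - o^2*q - 44*o*q^2 - 96*q^3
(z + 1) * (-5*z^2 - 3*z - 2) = -5*z^3 - 8*z^2 - 5*z - 2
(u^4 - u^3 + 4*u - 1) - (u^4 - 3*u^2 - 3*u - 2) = -u^3 + 3*u^2 + 7*u + 1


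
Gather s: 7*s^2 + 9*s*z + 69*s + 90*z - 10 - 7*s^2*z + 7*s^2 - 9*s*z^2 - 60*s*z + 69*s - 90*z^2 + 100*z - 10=s^2*(14 - 7*z) + s*(-9*z^2 - 51*z + 138) - 90*z^2 + 190*z - 20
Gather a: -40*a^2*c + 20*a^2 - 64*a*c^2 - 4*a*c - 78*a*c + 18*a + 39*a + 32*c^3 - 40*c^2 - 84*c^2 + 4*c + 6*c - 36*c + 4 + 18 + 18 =a^2*(20 - 40*c) + a*(-64*c^2 - 82*c + 57) + 32*c^3 - 124*c^2 - 26*c + 40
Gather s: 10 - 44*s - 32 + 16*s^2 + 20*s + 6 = 16*s^2 - 24*s - 16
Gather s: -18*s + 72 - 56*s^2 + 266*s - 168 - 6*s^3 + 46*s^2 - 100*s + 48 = -6*s^3 - 10*s^2 + 148*s - 48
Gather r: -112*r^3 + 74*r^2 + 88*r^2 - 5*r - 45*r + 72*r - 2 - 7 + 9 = -112*r^3 + 162*r^2 + 22*r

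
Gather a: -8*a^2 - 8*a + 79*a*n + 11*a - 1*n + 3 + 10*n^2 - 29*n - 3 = -8*a^2 + a*(79*n + 3) + 10*n^2 - 30*n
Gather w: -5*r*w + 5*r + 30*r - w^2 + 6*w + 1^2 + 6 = 35*r - w^2 + w*(6 - 5*r) + 7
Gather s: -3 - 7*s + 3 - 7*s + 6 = 6 - 14*s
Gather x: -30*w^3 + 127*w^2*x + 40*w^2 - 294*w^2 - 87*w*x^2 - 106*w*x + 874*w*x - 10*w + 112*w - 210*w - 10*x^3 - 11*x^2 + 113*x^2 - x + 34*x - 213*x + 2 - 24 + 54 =-30*w^3 - 254*w^2 - 108*w - 10*x^3 + x^2*(102 - 87*w) + x*(127*w^2 + 768*w - 180) + 32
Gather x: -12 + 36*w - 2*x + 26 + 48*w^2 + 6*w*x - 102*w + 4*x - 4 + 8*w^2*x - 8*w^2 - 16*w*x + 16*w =40*w^2 - 50*w + x*(8*w^2 - 10*w + 2) + 10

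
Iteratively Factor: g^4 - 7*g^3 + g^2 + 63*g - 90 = (g - 5)*(g^3 - 2*g^2 - 9*g + 18) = (g - 5)*(g + 3)*(g^2 - 5*g + 6) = (g - 5)*(g - 2)*(g + 3)*(g - 3)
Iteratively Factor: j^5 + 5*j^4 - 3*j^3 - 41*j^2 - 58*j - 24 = (j - 3)*(j^4 + 8*j^3 + 21*j^2 + 22*j + 8) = (j - 3)*(j + 1)*(j^3 + 7*j^2 + 14*j + 8) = (j - 3)*(j + 1)*(j + 2)*(j^2 + 5*j + 4) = (j - 3)*(j + 1)*(j + 2)*(j + 4)*(j + 1)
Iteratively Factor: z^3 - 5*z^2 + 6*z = (z)*(z^2 - 5*z + 6) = z*(z - 2)*(z - 3)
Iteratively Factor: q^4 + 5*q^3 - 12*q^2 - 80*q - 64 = (q + 4)*(q^3 + q^2 - 16*q - 16) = (q - 4)*(q + 4)*(q^2 + 5*q + 4) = (q - 4)*(q + 1)*(q + 4)*(q + 4)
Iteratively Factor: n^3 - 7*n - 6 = (n - 3)*(n^2 + 3*n + 2) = (n - 3)*(n + 2)*(n + 1)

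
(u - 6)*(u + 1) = u^2 - 5*u - 6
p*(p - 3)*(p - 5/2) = p^3 - 11*p^2/2 + 15*p/2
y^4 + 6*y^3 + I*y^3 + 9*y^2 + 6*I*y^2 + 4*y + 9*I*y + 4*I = (y + 1)^2*(y + 4)*(y + I)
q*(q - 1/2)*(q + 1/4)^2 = q^4 - 3*q^2/16 - q/32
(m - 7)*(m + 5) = m^2 - 2*m - 35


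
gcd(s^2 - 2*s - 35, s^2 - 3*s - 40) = s + 5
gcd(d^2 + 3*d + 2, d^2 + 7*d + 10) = d + 2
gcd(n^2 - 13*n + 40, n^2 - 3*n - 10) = n - 5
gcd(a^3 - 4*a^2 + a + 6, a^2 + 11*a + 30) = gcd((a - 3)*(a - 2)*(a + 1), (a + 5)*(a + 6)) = 1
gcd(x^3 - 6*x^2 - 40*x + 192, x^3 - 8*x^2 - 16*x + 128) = x^2 - 12*x + 32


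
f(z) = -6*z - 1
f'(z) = -6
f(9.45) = -57.70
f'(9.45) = -6.00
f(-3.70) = 21.20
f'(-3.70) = -6.00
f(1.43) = -9.58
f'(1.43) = -6.00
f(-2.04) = 11.24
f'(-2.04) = -6.00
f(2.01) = -13.06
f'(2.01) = -6.00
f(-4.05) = 23.30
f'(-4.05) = -6.00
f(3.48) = -21.88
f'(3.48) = -6.00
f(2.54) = -16.24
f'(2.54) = -6.00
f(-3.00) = 17.00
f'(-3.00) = -6.00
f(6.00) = -37.00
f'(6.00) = -6.00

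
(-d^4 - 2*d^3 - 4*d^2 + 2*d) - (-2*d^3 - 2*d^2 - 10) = -d^4 - 2*d^2 + 2*d + 10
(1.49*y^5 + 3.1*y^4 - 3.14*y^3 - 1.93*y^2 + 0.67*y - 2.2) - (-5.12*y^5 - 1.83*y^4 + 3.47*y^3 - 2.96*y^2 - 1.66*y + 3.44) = 6.61*y^5 + 4.93*y^4 - 6.61*y^3 + 1.03*y^2 + 2.33*y - 5.64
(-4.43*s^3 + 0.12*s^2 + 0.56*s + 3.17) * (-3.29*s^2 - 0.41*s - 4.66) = 14.5747*s^5 + 1.4215*s^4 + 18.7522*s^3 - 11.2181*s^2 - 3.9093*s - 14.7722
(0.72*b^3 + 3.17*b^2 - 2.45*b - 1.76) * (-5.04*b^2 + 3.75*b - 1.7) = -3.6288*b^5 - 13.2768*b^4 + 23.0115*b^3 - 5.7061*b^2 - 2.435*b + 2.992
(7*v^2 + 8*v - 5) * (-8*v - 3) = -56*v^3 - 85*v^2 + 16*v + 15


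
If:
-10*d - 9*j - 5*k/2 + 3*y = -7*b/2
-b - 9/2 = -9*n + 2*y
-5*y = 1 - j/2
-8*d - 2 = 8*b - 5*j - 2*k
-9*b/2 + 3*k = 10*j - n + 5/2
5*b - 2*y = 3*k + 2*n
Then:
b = -70518/55021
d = 65615/220084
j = -16438/55021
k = -120341/55021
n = 33729/110042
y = -12648/55021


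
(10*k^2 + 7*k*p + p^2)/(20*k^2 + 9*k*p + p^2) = (2*k + p)/(4*k + p)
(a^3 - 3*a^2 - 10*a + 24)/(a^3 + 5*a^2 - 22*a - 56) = (a^2 + a - 6)/(a^2 + 9*a + 14)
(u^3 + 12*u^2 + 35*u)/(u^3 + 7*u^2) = (u + 5)/u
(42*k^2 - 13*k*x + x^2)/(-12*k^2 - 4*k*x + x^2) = (-7*k + x)/(2*k + x)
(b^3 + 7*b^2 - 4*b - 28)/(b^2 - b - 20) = (-b^3 - 7*b^2 + 4*b + 28)/(-b^2 + b + 20)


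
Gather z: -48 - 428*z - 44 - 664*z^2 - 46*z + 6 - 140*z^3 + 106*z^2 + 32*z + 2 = -140*z^3 - 558*z^2 - 442*z - 84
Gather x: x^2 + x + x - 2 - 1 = x^2 + 2*x - 3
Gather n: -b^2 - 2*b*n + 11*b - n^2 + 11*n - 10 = -b^2 + 11*b - n^2 + n*(11 - 2*b) - 10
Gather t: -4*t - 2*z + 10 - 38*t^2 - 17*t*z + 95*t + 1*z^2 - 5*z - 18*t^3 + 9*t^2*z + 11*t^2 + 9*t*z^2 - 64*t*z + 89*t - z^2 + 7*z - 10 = -18*t^3 + t^2*(9*z - 27) + t*(9*z^2 - 81*z + 180)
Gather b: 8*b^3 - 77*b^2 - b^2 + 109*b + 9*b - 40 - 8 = 8*b^3 - 78*b^2 + 118*b - 48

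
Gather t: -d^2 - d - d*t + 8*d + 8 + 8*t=-d^2 + 7*d + t*(8 - d) + 8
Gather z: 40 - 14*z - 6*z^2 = -6*z^2 - 14*z + 40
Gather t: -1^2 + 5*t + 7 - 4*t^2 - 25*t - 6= -4*t^2 - 20*t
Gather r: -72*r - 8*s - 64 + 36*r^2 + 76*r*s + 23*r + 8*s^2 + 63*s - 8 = 36*r^2 + r*(76*s - 49) + 8*s^2 + 55*s - 72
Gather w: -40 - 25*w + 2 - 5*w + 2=-30*w - 36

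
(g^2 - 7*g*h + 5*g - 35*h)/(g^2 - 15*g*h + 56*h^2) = (g + 5)/(g - 8*h)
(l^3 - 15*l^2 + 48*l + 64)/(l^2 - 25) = (l^3 - 15*l^2 + 48*l + 64)/(l^2 - 25)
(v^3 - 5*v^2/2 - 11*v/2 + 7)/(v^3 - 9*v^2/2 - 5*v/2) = (-2*v^3 + 5*v^2 + 11*v - 14)/(v*(-2*v^2 + 9*v + 5))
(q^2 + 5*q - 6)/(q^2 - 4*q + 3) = (q + 6)/(q - 3)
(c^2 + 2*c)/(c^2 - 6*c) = (c + 2)/(c - 6)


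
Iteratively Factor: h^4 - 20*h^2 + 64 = (h + 4)*(h^3 - 4*h^2 - 4*h + 16) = (h - 2)*(h + 4)*(h^2 - 2*h - 8) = (h - 2)*(h + 2)*(h + 4)*(h - 4)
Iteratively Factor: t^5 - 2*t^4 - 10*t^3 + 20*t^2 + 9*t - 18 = (t + 3)*(t^4 - 5*t^3 + 5*t^2 + 5*t - 6) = (t - 1)*(t + 3)*(t^3 - 4*t^2 + t + 6) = (t - 3)*(t - 1)*(t + 3)*(t^2 - t - 2) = (t - 3)*(t - 2)*(t - 1)*(t + 3)*(t + 1)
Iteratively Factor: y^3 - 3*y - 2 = (y + 1)*(y^2 - y - 2) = (y + 1)^2*(y - 2)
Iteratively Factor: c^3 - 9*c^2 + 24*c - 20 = (c - 2)*(c^2 - 7*c + 10) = (c - 5)*(c - 2)*(c - 2)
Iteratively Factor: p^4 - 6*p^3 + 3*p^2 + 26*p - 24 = (p - 4)*(p^3 - 2*p^2 - 5*p + 6) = (p - 4)*(p + 2)*(p^2 - 4*p + 3) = (p - 4)*(p - 1)*(p + 2)*(p - 3)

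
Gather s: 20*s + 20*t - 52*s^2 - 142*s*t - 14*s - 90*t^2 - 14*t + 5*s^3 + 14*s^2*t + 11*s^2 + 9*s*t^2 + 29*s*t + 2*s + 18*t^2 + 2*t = 5*s^3 + s^2*(14*t - 41) + s*(9*t^2 - 113*t + 8) - 72*t^2 + 8*t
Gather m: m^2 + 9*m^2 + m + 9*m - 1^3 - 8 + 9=10*m^2 + 10*m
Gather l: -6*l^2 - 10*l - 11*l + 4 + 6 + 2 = -6*l^2 - 21*l + 12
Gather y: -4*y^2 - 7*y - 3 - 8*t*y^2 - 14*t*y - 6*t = -6*t + y^2*(-8*t - 4) + y*(-14*t - 7) - 3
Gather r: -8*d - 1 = -8*d - 1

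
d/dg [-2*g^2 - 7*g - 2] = -4*g - 7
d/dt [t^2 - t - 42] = 2*t - 1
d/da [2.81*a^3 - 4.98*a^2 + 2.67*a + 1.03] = 8.43*a^2 - 9.96*a + 2.67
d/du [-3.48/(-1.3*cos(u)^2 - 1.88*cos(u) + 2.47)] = (9.048*cos(u) + 6.5424)*sin(u)/(1.3*cos(u)^2 + 1.88*cos(u) - 2.47)^2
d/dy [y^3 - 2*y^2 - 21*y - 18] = 3*y^2 - 4*y - 21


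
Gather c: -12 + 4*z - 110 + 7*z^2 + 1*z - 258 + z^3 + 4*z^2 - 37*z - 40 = z^3 + 11*z^2 - 32*z - 420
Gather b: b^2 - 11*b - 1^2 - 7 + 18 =b^2 - 11*b + 10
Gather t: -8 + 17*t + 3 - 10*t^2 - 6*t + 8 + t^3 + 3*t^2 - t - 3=t^3 - 7*t^2 + 10*t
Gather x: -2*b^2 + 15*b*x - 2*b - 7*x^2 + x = -2*b^2 - 2*b - 7*x^2 + x*(15*b + 1)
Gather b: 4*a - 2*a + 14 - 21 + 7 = 2*a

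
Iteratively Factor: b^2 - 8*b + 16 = (b - 4)*(b - 4)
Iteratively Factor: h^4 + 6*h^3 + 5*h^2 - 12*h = (h - 1)*(h^3 + 7*h^2 + 12*h) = h*(h - 1)*(h^2 + 7*h + 12) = h*(h - 1)*(h + 4)*(h + 3)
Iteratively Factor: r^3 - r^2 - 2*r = (r - 2)*(r^2 + r) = r*(r - 2)*(r + 1)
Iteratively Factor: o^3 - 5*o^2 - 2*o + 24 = (o - 3)*(o^2 - 2*o - 8) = (o - 3)*(o + 2)*(o - 4)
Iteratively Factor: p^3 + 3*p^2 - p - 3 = (p + 1)*(p^2 + 2*p - 3) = (p - 1)*(p + 1)*(p + 3)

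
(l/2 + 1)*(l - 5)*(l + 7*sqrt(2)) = l^3/2 - 3*l^2/2 + 7*sqrt(2)*l^2/2 - 21*sqrt(2)*l/2 - 5*l - 35*sqrt(2)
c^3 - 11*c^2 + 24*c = c*(c - 8)*(c - 3)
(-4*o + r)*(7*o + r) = -28*o^2 + 3*o*r + r^2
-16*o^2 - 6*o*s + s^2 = (-8*o + s)*(2*o + s)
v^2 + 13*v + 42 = (v + 6)*(v + 7)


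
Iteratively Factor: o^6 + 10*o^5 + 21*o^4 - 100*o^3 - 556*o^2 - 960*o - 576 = (o - 4)*(o^5 + 14*o^4 + 77*o^3 + 208*o^2 + 276*o + 144) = (o - 4)*(o + 2)*(o^4 + 12*o^3 + 53*o^2 + 102*o + 72) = (o - 4)*(o + 2)^2*(o^3 + 10*o^2 + 33*o + 36) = (o - 4)*(o + 2)^2*(o + 4)*(o^2 + 6*o + 9) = (o - 4)*(o + 2)^2*(o + 3)*(o + 4)*(o + 3)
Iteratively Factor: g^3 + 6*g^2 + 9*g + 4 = (g + 4)*(g^2 + 2*g + 1) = (g + 1)*(g + 4)*(g + 1)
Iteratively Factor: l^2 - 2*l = (l)*(l - 2)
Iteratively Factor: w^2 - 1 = (w + 1)*(w - 1)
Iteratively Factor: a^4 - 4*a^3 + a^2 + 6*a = (a + 1)*(a^3 - 5*a^2 + 6*a) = a*(a + 1)*(a^2 - 5*a + 6) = a*(a - 3)*(a + 1)*(a - 2)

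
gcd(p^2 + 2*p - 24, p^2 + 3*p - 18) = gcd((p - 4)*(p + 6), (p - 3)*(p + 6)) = p + 6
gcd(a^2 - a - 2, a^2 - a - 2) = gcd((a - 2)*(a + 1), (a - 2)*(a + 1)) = a^2 - a - 2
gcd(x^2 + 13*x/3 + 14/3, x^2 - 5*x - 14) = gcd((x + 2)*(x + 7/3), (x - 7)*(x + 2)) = x + 2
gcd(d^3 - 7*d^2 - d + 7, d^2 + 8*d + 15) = 1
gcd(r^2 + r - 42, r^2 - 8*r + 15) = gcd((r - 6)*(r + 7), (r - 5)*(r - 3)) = 1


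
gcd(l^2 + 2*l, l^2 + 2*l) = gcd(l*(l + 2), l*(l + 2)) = l^2 + 2*l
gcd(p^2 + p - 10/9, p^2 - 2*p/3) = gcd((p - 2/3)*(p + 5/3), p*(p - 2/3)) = p - 2/3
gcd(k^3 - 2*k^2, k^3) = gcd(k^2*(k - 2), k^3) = k^2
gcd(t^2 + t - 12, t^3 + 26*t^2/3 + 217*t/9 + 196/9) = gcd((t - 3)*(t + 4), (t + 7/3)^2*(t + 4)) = t + 4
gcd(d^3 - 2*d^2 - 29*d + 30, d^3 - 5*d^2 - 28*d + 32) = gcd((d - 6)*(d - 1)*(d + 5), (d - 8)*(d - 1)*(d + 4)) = d - 1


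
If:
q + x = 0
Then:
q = -x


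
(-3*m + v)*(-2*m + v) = 6*m^2 - 5*m*v + v^2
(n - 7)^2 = n^2 - 14*n + 49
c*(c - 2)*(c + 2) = c^3 - 4*c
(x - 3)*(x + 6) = x^2 + 3*x - 18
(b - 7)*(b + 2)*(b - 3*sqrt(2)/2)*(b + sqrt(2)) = b^4 - 5*b^3 - sqrt(2)*b^3/2 - 17*b^2 + 5*sqrt(2)*b^2/2 + 7*sqrt(2)*b + 15*b + 42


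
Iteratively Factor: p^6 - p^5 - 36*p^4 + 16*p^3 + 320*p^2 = (p)*(p^5 - p^4 - 36*p^3 + 16*p^2 + 320*p) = p*(p - 4)*(p^4 + 3*p^3 - 24*p^2 - 80*p) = p*(p - 4)*(p + 4)*(p^3 - p^2 - 20*p) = p^2*(p - 4)*(p + 4)*(p^2 - p - 20) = p^2*(p - 5)*(p - 4)*(p + 4)*(p + 4)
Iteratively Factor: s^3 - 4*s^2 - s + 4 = (s + 1)*(s^2 - 5*s + 4) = (s - 4)*(s + 1)*(s - 1)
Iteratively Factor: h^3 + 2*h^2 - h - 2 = (h + 2)*(h^2 - 1) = (h - 1)*(h + 2)*(h + 1)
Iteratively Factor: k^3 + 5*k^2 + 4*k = (k + 4)*(k^2 + k) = (k + 1)*(k + 4)*(k)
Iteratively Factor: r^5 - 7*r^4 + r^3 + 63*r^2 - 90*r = (r)*(r^4 - 7*r^3 + r^2 + 63*r - 90) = r*(r - 2)*(r^3 - 5*r^2 - 9*r + 45) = r*(r - 5)*(r - 2)*(r^2 - 9) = r*(r - 5)*(r - 3)*(r - 2)*(r + 3)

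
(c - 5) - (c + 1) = -6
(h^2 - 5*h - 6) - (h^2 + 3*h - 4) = -8*h - 2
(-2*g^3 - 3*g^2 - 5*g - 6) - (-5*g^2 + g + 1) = -2*g^3 + 2*g^2 - 6*g - 7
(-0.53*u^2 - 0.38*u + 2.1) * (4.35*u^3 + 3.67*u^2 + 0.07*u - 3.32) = -2.3055*u^5 - 3.5981*u^4 + 7.7033*u^3 + 9.44*u^2 + 1.4086*u - 6.972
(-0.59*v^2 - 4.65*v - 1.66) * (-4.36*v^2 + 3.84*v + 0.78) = 2.5724*v^4 + 18.0084*v^3 - 11.0786*v^2 - 10.0014*v - 1.2948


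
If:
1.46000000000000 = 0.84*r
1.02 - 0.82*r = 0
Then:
No Solution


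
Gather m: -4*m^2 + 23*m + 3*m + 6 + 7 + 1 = -4*m^2 + 26*m + 14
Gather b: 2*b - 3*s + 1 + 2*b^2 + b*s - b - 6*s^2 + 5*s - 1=2*b^2 + b*(s + 1) - 6*s^2 + 2*s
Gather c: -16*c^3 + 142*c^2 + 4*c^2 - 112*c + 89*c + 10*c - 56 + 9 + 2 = -16*c^3 + 146*c^2 - 13*c - 45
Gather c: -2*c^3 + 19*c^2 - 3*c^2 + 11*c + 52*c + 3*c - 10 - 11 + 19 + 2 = -2*c^3 + 16*c^2 + 66*c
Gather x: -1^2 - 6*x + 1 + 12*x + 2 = 6*x + 2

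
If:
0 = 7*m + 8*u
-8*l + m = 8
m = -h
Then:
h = 8*u/7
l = -u/7 - 1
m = -8*u/7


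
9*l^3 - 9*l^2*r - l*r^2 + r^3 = (-3*l + r)*(-l + r)*(3*l + r)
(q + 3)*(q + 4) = q^2 + 7*q + 12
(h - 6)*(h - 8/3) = h^2 - 26*h/3 + 16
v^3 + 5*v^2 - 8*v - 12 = (v - 2)*(v + 1)*(v + 6)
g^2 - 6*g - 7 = (g - 7)*(g + 1)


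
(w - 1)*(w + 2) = w^2 + w - 2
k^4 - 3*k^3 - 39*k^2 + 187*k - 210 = (k - 5)*(k - 3)*(k - 2)*(k + 7)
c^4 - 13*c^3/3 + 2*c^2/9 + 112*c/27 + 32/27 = (c - 4)*(c - 4/3)*(c + 1/3)*(c + 2/3)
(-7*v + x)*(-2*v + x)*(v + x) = 14*v^3 + 5*v^2*x - 8*v*x^2 + x^3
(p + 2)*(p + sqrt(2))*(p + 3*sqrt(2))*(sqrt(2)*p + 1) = sqrt(2)*p^4 + 2*sqrt(2)*p^3 + 9*p^3 + 10*sqrt(2)*p^2 + 18*p^2 + 6*p + 20*sqrt(2)*p + 12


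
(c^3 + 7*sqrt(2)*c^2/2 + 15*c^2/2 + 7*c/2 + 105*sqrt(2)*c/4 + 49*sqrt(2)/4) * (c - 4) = c^4 + 7*c^3/2 + 7*sqrt(2)*c^3/2 - 53*c^2/2 + 49*sqrt(2)*c^2/4 - 371*sqrt(2)*c/4 - 14*c - 49*sqrt(2)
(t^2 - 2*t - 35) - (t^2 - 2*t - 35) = 0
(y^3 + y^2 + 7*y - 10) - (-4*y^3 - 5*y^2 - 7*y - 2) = 5*y^3 + 6*y^2 + 14*y - 8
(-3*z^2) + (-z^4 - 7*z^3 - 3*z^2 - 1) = -z^4 - 7*z^3 - 6*z^2 - 1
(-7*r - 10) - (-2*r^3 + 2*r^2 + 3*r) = 2*r^3 - 2*r^2 - 10*r - 10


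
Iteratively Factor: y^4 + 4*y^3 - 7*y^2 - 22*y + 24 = (y + 3)*(y^3 + y^2 - 10*y + 8) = (y + 3)*(y + 4)*(y^2 - 3*y + 2) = (y - 1)*(y + 3)*(y + 4)*(y - 2)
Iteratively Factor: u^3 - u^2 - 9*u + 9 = (u - 3)*(u^2 + 2*u - 3) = (u - 3)*(u + 3)*(u - 1)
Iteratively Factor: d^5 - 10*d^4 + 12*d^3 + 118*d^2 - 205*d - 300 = (d - 4)*(d^4 - 6*d^3 - 12*d^2 + 70*d + 75) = (d - 4)*(d + 3)*(d^3 - 9*d^2 + 15*d + 25) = (d - 5)*(d - 4)*(d + 3)*(d^2 - 4*d - 5) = (d - 5)^2*(d - 4)*(d + 3)*(d + 1)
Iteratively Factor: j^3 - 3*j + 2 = (j + 2)*(j^2 - 2*j + 1) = (j - 1)*(j + 2)*(j - 1)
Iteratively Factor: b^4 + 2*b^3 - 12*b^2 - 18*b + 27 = (b + 3)*(b^3 - b^2 - 9*b + 9) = (b + 3)^2*(b^2 - 4*b + 3) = (b - 3)*(b + 3)^2*(b - 1)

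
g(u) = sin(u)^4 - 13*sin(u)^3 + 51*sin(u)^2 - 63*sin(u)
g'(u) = 4*sin(u)^3*cos(u) - 39*sin(u)^2*cos(u) + 102*sin(u)*cos(u) - 63*cos(u)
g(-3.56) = -18.02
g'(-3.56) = 25.34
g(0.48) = -19.45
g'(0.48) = -21.13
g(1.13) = -24.21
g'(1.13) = 0.13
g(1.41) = -24.05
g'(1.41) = 0.57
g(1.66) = -24.02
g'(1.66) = -0.34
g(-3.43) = -14.09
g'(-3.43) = 35.52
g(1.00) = -24.15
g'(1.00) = -1.30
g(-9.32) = 7.16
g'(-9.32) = 73.69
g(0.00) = 0.00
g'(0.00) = -63.00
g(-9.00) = 35.56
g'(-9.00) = 101.99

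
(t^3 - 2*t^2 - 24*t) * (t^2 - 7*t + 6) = t^5 - 9*t^4 - 4*t^3 + 156*t^2 - 144*t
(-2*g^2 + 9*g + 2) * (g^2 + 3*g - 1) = -2*g^4 + 3*g^3 + 31*g^2 - 3*g - 2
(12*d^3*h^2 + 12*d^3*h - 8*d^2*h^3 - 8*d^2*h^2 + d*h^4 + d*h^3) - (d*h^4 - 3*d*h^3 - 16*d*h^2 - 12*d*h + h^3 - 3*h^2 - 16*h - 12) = 12*d^3*h^2 + 12*d^3*h - 8*d^2*h^3 - 8*d^2*h^2 + 4*d*h^3 + 16*d*h^2 + 12*d*h - h^3 + 3*h^2 + 16*h + 12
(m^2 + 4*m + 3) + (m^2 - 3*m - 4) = 2*m^2 + m - 1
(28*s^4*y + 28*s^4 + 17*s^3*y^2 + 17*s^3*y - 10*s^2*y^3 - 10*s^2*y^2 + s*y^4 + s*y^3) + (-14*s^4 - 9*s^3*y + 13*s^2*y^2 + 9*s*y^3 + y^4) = 28*s^4*y + 14*s^4 + 17*s^3*y^2 + 8*s^3*y - 10*s^2*y^3 + 3*s^2*y^2 + s*y^4 + 10*s*y^3 + y^4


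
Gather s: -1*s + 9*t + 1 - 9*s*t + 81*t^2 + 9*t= s*(-9*t - 1) + 81*t^2 + 18*t + 1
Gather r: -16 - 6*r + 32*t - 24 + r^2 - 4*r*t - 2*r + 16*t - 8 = r^2 + r*(-4*t - 8) + 48*t - 48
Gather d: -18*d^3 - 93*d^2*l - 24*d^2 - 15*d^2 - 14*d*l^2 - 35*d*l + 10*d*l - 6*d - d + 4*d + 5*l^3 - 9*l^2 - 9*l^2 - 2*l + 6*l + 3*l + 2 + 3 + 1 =-18*d^3 + d^2*(-93*l - 39) + d*(-14*l^2 - 25*l - 3) + 5*l^3 - 18*l^2 + 7*l + 6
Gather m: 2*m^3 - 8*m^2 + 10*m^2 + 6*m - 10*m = 2*m^3 + 2*m^2 - 4*m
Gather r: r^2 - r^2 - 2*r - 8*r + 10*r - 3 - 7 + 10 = 0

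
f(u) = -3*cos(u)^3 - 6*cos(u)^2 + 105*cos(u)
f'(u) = 9*sin(u)*cos(u)^2 + 12*sin(u)*cos(u) - 105*sin(u)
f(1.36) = 21.68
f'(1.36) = -99.84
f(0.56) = 82.83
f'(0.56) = -46.94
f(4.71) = -0.25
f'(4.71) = 105.03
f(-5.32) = 57.43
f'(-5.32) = -78.17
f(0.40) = 89.28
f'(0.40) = -33.61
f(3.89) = -78.98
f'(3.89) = 74.14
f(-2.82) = -102.46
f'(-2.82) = 34.23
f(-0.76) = 71.81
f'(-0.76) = 63.09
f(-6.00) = 92.63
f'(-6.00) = -23.80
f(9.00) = -98.38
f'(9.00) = -44.70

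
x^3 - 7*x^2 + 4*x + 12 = (x - 6)*(x - 2)*(x + 1)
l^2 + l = l*(l + 1)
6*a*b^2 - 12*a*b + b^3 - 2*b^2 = b*(6*a + b)*(b - 2)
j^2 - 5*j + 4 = (j - 4)*(j - 1)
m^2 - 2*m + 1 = (m - 1)^2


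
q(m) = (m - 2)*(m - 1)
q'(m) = 2*m - 3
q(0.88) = 0.13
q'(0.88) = -1.24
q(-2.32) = 14.34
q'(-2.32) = -7.64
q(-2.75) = 17.81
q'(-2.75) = -8.50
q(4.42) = 8.28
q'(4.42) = 5.84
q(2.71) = 1.21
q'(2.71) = 2.42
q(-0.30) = 2.99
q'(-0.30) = -3.60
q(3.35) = 3.17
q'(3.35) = 3.70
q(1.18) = -0.15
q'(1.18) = -0.64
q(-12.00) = 182.00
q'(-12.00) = -27.00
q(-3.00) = 20.00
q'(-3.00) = -9.00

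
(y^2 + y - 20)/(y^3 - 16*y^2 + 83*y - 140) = (y + 5)/(y^2 - 12*y + 35)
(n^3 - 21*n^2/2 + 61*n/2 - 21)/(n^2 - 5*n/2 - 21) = (2*n^2 - 9*n + 7)/(2*n + 7)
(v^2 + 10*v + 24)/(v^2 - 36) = (v + 4)/(v - 6)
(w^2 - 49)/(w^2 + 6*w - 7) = (w - 7)/(w - 1)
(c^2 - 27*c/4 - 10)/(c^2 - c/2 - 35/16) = 4*(c - 8)/(4*c - 7)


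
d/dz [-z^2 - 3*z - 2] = -2*z - 3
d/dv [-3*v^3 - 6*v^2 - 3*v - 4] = -9*v^2 - 12*v - 3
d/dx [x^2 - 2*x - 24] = 2*x - 2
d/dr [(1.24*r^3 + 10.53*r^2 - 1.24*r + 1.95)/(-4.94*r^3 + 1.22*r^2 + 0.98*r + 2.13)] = (53.531*r^4 - 9.8208*r^3 + 48.6548*r^2 + 40.0998*r - 4.5522)/(24.4036*r^6 - 12.0536*r^5 - 8.194*r^4 - 18.6532*r^3 + 6.1576*r^2 + 4.1748*r + 4.5369)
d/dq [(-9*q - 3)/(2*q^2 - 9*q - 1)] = 6*(3*q^2 + 2*q - 3)/(4*q^4 - 36*q^3 + 77*q^2 + 18*q + 1)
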